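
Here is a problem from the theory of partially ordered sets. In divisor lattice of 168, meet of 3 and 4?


In a divisor lattice, meet = gcd (greatest common divisor).
By Euclidean algorithm or factoring: gcd(3,4) = 1


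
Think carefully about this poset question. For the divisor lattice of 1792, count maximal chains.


A maximal chain goes from the minimum element to a maximal element via cover relations.
Counting all min-to-max paths in the cover graph.
Total maximal chains: 9


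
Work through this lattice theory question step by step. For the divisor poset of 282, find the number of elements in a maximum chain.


A chain is a totally ordered subset; we count the number of elements in a maximum chain.
Compute, for each element x, the size of the longest chain ending at x:
  1: 1
  2: 2
  3: 2
  47: 2
  6: 3
  94: 3
  ...
A maximum chain: 1 < 2 < 6 < 282
Number of elements in the longest chain: 4


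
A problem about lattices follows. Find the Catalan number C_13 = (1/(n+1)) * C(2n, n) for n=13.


C(n) = C(2n, n) / (n+1).
C(26, 13) = 10400600
C(13) = 10400600 / 14 = 742900


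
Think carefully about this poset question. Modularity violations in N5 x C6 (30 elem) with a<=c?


Modular law: if a <= c then a v (b ^ c) = (a v b) ^ c.
Check all triples (a,b,c) with a <= c among 30 elements.
  e.g. a=(a,0), b=(c,0), c=(b,0): lhs=(a,0) != rhs=(b,0)
  e.g. a=(a,0), b=(c,1), c=(b,0): lhs=(a,0) != rhs=(b,0)
Total violating triples: 126


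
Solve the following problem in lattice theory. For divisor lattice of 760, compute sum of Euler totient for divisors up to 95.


Divisors of 760 up to 95: [1, 2, 4, 5, 8, 10, 19, 20, 38, 40, 76, 95]
phi values: [1, 1, 2, 4, 4, 4, 18, 8, 18, 16, 36, 72]
Sum = 184


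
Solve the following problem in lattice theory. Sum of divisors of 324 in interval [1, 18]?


Interval [1,18] in divisors of 324: [1, 2, 3, 6, 9, 18]
Sum = 39


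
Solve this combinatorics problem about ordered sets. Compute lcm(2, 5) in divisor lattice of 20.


In a divisor lattice, join = lcm (least common multiple).
gcd(2,5) = 1
lcm(2,5) = 2*5/gcd = 10/1 = 10


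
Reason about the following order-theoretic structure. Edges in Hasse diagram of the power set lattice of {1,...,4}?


A cover relation a -< b holds when a < b with no c strictly between.
Cover relations:
  {} -< {1}
  {} -< {2}
  {} -< {3}
  {} -< {4}
  {1} -< {1,2}
  {1} -< {1,3}
  {1} -< {1,4}
  {2} -< {1,2}
  ...24 more
Total: 32


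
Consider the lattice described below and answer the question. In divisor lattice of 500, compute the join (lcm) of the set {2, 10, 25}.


In a divisor lattice, join = lcm (least common multiple).
Compute lcm iteratively: start with first element, then lcm(current, next).
Elements: [2, 10, 25]
lcm(2,10) = 10
lcm(10,25) = 50
Final lcm = 50


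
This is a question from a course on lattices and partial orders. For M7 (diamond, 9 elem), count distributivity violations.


Distributive law: a ^ (b v c) = (a ^ b) v (a ^ c).
Check all 9^3 = 729 ordered triples (a,b,c).
  e.g. a=a1, b=a2, c=a3: lhs=a1 != rhs=0
  e.g. a=a1, b=a2, c=a4: lhs=a1 != rhs=0
Total violating triples: 210


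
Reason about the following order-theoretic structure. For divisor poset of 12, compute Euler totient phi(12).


phi(n) = n * prod_{p|n} (1 - 1/p).
Prime divisors of 12: [2, 3]
phi(12) = 12 * (1 - 1/2) * (1 - 1/3)
phi(12) = 4


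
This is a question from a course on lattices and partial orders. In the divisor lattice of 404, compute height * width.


Height = length of longest chain minus 1; width = size of largest antichain.
A maximum chain: 1 | 101 | 202 | 404  (height 3).
A maximum antichain: {2, 101}  (width 2).
Product = 3 * 2 = 6


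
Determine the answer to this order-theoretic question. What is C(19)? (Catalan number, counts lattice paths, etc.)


C(n) = C(2n, n) / (n+1).
C(38, 19) = 35345263800
C(19) = 35345263800 / 20 = 1767263190


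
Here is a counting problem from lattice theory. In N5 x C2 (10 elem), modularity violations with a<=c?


Modular law: if a <= c then a v (b ^ c) = (a v b) ^ c.
Check all triples (a,b,c) with a <= c among 10 elements.
  e.g. a=(a,0), b=(c,0), c=(b,0): lhs=(a,0) != rhs=(b,0)
  e.g. a=(a,0), b=(c,1), c=(b,0): lhs=(a,0) != rhs=(b,0)
Total violating triples: 6


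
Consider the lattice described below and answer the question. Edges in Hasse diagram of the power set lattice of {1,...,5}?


A cover relation a -< b holds when a < b with no c strictly between.
Cover relations:
  {} -< {1}
  {} -< {2}
  {} -< {3}
  {} -< {4}
  {} -< {5}
  {1} -< {1,2}
  {1} -< {1,3}
  {1} -< {1,4}
  ...72 more
Total: 80


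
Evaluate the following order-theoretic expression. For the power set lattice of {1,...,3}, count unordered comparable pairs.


A comparable pair {a,b} has a < b or b < a in the order.
Count unordered pairs where one element is strictly below the other.
Examples: {{},{1}}, {{},{2}}, {{},{3}}, {{},{1,2}}, ...
Total comparable pairs: 19


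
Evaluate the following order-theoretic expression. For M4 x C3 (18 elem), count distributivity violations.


Distributive law: a ^ (b v c) = (a ^ b) v (a ^ c).
Check all 18^3 = 5832 ordered triples (a,b,c).
  e.g. a=(a1,0), b=(a2,0), c=(a3,0): lhs=(a1,0) != rhs=(0,0)
  e.g. a=(a1,0), b=(a2,0), c=(a3,1): lhs=(a1,0) != rhs=(0,0)
Total violating triples: 648


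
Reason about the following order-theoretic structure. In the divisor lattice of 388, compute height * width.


Height = length of longest chain minus 1; width = size of largest antichain.
A maximum chain: 1 | 97 | 194 | 388  (height 3).
A maximum antichain: {2, 97}  (width 2).
Product = 3 * 2 = 6


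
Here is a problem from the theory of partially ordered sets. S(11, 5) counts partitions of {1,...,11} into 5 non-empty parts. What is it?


S(n,k) = k*S(n-1,k) + S(n-1,k-1).
S(10,5) = 42525, S(10,4) = 34105
S(11,5) = 5*42525 + 34105 = 212625 + 34105
S(11,5) = 246730


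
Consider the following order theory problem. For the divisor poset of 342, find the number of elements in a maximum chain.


A chain is a totally ordered subset; we count the number of elements in a maximum chain.
Compute, for each element x, the size of the longest chain ending at x:
  1: 1
  2: 2
  3: 2
  19: 2
  9: 3
  6: 3
  ...
A maximum chain: 1 < 2 < 6 < 18 < 342
Number of elements in the longest chain: 5


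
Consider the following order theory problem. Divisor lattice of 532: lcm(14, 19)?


Join=lcm.
gcd(14,19)=1
lcm=266


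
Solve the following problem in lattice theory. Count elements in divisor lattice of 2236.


Divisors of 2236: [1, 2, 4, 13, 26, 43, 52, 86, 172, 559, 1118, 2236]
Count: 12


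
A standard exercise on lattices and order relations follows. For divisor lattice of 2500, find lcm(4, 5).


In a divisor lattice, join = lcm (least common multiple).
Compute lcm iteratively: start with first element, then lcm(current, next).
Elements: [4, 5]
lcm(4,5) = 20
Final lcm = 20


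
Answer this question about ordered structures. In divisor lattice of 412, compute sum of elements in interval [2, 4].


Interval [2,4] in divisors of 412: [2, 4]
Sum = 6


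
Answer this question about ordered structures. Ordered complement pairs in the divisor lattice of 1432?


Complement pair (a,b): a meet b = bottom, a join b = top.
Here: gcd(a,b)=1 and lcm(a,b)=1432, i.e. a*b=1432 with a,b coprime.
Pairs found: (1,1432), (8,179), (179,8), (1432,1)
Total ordered pairs: 4


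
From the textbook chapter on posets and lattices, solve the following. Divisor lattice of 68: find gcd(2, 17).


In a divisor lattice, meet = gcd (greatest common divisor).
By Euclidean algorithm or factoring: gcd(2,17) = 1


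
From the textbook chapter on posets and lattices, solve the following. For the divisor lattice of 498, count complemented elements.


An element a is complemented if some b has a meet b = bottom, a join b = top.
a is complemented iff gcd(a, n/a)=1, i.e. a is a unitary divisor of 498.
Complemented elements: 1, 2, 3, 6, 83, 166, ... (2 more)
Count: 8


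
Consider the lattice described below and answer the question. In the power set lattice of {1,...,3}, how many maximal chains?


A maximal chain goes from the minimum element to a maximal element via cover relations.
Counting all min-to-max paths in the cover graph.
Total maximal chains: 6


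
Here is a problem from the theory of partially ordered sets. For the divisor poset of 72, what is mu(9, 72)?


In a divisor lattice, mu(a,b) = mu(b/a) where mu is the classical Mobius function.
b/a = 72/9 = 8
Prime factorization of 8: primes [2]
8 is not squarefree, so mu(8) = 0


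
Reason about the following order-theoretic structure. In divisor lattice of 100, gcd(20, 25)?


Meet=gcd.
gcd(20,25)=5


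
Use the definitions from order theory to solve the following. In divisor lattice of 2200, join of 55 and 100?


In a divisor lattice, join = lcm (least common multiple).
gcd(55,100) = 5
lcm(55,100) = 55*100/gcd = 5500/5 = 1100


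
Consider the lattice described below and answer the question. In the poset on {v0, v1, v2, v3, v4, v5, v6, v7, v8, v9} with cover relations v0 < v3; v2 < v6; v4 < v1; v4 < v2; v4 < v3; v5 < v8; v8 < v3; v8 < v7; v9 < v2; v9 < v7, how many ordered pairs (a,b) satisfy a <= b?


The order relation is {(a,b) : a <= b}, reflexive so it includes (a,a).
Examples: (v0,v0), (v0,v3), (v1,v1), (v2,v2), (v2,v6), ...
Total ordered pairs: 24


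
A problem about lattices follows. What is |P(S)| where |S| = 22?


Power set = 2^n.
2^22 = 4194304


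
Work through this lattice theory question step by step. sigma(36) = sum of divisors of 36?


sigma(n) = sum of divisors.
Divisors of 36: [1, 2, 3, 4, 6, 9, 12, 18, 36]
Sum = 91


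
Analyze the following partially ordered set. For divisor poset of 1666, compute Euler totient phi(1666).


phi(n) = n * prod_{p|n} (1 - 1/p).
Prime divisors of 1666: [2, 7, 17]
phi(1666) = 1666 * (1 - 1/2) * (1 - 1/7) * (1 - 1/17)
phi(1666) = 672


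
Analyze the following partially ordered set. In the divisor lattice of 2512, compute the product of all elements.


Divisors of 2512: [1, 2, 4, 8, 16, 157, 314, 628, 1256, 2512]
Product = n^(d(n)/2) = 2512^(10/2)
Product = 100022608259448832


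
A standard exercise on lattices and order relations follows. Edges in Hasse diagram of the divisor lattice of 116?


A cover relation a -< b holds when a < b with no c strictly between.
Cover relations:
  1 -< 2
  1 -< 29
  2 -< 4
  2 -< 58
  4 -< 116
  29 -< 58
  58 -< 116
Total: 7


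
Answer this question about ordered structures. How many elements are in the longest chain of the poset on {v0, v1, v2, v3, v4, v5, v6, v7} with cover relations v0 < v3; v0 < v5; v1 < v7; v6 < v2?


A chain is a totally ordered subset; we count the number of elements in a maximum chain.
Compute, for each element x, the size of the longest chain ending at x:
  v0: 1
  v1: 1
  v4: 1
  v6: 1
  v2: 2
  v3: 2
  ...
A maximum chain: v6 < v2
Number of elements in the longest chain: 2


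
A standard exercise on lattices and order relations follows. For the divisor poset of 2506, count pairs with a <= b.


The order relation is {(a,b) : a <= b}, reflexive so it includes (a,a).
Examples: (1,1), (1,1253), (1,14), (1,179), (1,2), ...
Total ordered pairs: 27


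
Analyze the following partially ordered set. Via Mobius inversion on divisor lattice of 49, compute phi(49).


phi(n) = n * prod_{p|n} (1 - 1/p).
Prime divisors of 49: [7]
phi(49) = 49 * (1 - 1/7)
phi(49) = 42


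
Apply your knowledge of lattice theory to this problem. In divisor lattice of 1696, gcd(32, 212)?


Meet=gcd.
gcd(32,212)=4


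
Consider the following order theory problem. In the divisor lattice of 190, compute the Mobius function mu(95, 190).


In a divisor lattice, mu(a,b) = mu(b/a) where mu is the classical Mobius function.
b/a = 190/95 = 2
Prime factorization of 2: primes [2]
2 is squarefree with 1 prime factor(s), so mu(2) = (-1)^1 = -1


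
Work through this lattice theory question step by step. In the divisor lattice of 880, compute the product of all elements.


Divisors of 880: [1, 2, 4, 5, 8, 10, 11, 16, 20, 22, 40, 44, 55, 80, 88, 110, 176, 220, 440, 880]
Product = n^(d(n)/2) = 880^(20/2)
Product = 278500976009402122240000000000


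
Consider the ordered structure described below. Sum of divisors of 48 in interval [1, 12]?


Interval [1,12] in divisors of 48: [1, 2, 3, 4, 6, 12]
Sum = 28


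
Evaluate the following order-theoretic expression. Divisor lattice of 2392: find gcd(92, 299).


In a divisor lattice, meet = gcd (greatest common divisor).
By Euclidean algorithm or factoring: gcd(92,299) = 23


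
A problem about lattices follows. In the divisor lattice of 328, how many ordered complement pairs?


Complement pair (a,b): a meet b = bottom, a join b = top.
Here: gcd(a,b)=1 and lcm(a,b)=328, i.e. a*b=328 with a,b coprime.
Pairs found: (1,328), (8,41), (41,8), (328,1)
Total ordered pairs: 4


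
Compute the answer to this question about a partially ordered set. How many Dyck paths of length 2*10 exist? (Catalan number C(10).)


C(n) = C(2n, n) / (n+1).
C(20, 10) = 184756
C(10) = 184756 / 11 = 16796


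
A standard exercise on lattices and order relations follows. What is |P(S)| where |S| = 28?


Power set = 2^n.
2^28 = 268435456


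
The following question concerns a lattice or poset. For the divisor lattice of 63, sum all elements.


sigma(n) = sum of divisors.
Divisors of 63: [1, 3, 7, 9, 21, 63]
Sum = 104


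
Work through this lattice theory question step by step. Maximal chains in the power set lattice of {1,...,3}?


A maximal chain goes from the minimum element to a maximal element via cover relations.
Counting all min-to-max paths in the cover graph.
Total maximal chains: 6


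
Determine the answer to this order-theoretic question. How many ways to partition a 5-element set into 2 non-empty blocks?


S(n,k) = k*S(n-1,k) + S(n-1,k-1).
S(4,2) = 7, S(4,1) = 1
S(5,2) = 2*7 + 1 = 14 + 1
S(5,2) = 15


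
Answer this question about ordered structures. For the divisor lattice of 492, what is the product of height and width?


Height = length of longest chain minus 1; width = size of largest antichain.
A maximum chain: 1 | 41 | 123 | 246 | 492  (height 4).
A maximum antichain: {4, 6, 82, 123}  (width 4).
Product = 4 * 4 = 16


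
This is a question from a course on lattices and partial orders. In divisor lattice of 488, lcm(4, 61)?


Join=lcm.
gcd(4,61)=1
lcm=244


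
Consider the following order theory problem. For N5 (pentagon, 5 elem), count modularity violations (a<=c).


Modular law: if a <= c then a v (b ^ c) = (a v b) ^ c.
Check all triples (a,b,c) with a <= c among 5 elements.
  e.g. a=a, b=c, c=b: lhs=a != rhs=b
Total violating triples: 1


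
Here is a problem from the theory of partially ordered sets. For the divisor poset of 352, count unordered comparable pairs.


A comparable pair {a,b} has a < b or b < a in the order.
Count unordered pairs where one element is strictly below the other.
Examples: {1,2}, {1,4}, {1,8}, {1,11}, ...
Total comparable pairs: 51


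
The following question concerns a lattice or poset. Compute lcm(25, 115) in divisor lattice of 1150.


In a divisor lattice, join = lcm (least common multiple).
gcd(25,115) = 5
lcm(25,115) = 25*115/gcd = 2875/5 = 575


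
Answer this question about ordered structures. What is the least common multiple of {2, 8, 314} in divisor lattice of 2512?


In a divisor lattice, join = lcm (least common multiple).
Compute lcm iteratively: start with first element, then lcm(current, next).
Elements: [2, 8, 314]
lcm(2,8) = 8
lcm(8,314) = 1256
Final lcm = 1256


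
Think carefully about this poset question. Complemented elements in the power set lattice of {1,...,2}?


An element a is complemented if some b has a meet b = bottom, a join b = top.
every subset A has complement S\A, so all elements are complemented.
Complemented elements: {}, {1}, {2}, {1,2}
Count: 4


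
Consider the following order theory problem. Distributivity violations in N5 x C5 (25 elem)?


Distributive law: a ^ (b v c) = (a ^ b) v (a ^ c).
Check all 25^3 = 15625 ordered triples (a,b,c).
  e.g. a=(b,0), b=(a,0), c=(c,0): lhs=(b,0) != rhs=(a,0)
  e.g. a=(b,0), b=(a,0), c=(c,1): lhs=(b,0) != rhs=(a,0)
Total violating triples: 250


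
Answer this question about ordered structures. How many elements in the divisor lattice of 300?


Divisors of 300: [1, 2, 3, 4, 5, 6, 10, 12, 15, 20, 25, 30, 50, 60, 75, 100, 150, 300]
Count: 18


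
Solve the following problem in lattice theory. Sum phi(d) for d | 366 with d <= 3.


Divisors of 366 up to 3: [1, 2, 3]
phi values: [1, 1, 2]
Sum = 4


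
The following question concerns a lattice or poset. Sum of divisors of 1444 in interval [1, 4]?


Interval [1,4] in divisors of 1444: [1, 2, 4]
Sum = 7


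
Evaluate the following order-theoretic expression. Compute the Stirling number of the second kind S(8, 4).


S(n,k) = k*S(n-1,k) + S(n-1,k-1).
S(7,4) = 350, S(7,3) = 301
S(8,4) = 4*350 + 301 = 1400 + 301
S(8,4) = 1701


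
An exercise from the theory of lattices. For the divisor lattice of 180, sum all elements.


sigma(n) = sum of divisors.
Divisors of 180: [1, 2, 3, 4, 5, 6, 9, 10, 12, 15, 18, 20, 30, 36, 45, 60, 90, 180]
Sum = 546


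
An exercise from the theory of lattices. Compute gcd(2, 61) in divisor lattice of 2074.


In a divisor lattice, meet = gcd (greatest common divisor).
By Euclidean algorithm or factoring: gcd(2,61) = 1


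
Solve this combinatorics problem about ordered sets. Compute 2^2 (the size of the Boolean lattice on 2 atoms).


Power set = 2^n.
2^2 = 4


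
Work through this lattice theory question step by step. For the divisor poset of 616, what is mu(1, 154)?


In a divisor lattice, mu(a,b) = mu(b/a) where mu is the classical Mobius function.
b/a = 154/1 = 154
Prime factorization of 154: primes [2, 7, 11]
154 is squarefree with 3 prime factor(s), so mu(154) = (-1)^3 = -1


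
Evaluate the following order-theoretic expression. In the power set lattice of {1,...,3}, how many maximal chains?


A maximal chain goes from the minimum element to a maximal element via cover relations.
Counting all min-to-max paths in the cover graph.
Total maximal chains: 6


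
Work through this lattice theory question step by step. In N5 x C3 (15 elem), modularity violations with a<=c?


Modular law: if a <= c then a v (b ^ c) = (a v b) ^ c.
Check all triples (a,b,c) with a <= c among 15 elements.
  e.g. a=(a,0), b=(c,0), c=(b,0): lhs=(a,0) != rhs=(b,0)
  e.g. a=(a,0), b=(c,1), c=(b,0): lhs=(a,0) != rhs=(b,0)
Total violating triples: 18


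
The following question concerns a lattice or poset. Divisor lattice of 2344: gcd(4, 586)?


Meet=gcd.
gcd(4,586)=2


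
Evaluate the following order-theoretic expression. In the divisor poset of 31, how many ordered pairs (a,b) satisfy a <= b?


The order relation is {(a,b) : a <= b}, reflexive so it includes (a,a).
Examples: (1,1), (1,31), (31,31)
Total ordered pairs: 3


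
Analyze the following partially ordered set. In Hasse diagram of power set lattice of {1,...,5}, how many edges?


A cover relation a -< b holds when a < b with no c strictly between.
Cover relations:
  {} -< {1}
  {} -< {2}
  {} -< {3}
  {} -< {4}
  {} -< {5}
  {1} -< {1,2}
  {1} -< {1,3}
  {1} -< {1,4}
  ...72 more
Total: 80


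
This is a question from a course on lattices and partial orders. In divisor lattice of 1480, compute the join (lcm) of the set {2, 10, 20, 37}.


In a divisor lattice, join = lcm (least common multiple).
Compute lcm iteratively: start with first element, then lcm(current, next).
Elements: [2, 10, 20, 37]
lcm(2,10) = 10
lcm(10,20) = 20
lcm(20,37) = 740
Final lcm = 740


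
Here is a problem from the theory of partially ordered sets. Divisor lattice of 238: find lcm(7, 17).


In a divisor lattice, join = lcm (least common multiple).
gcd(7,17) = 1
lcm(7,17) = 7*17/gcd = 119/1 = 119


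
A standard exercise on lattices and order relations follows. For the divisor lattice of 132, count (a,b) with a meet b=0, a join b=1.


Complement pair (a,b): a meet b = bottom, a join b = top.
Here: gcd(a,b)=1 and lcm(a,b)=132, i.e. a*b=132 with a,b coprime.
Pairs found: (1,132), (3,44), (4,33), (11,12), ... (4 more)
Total ordered pairs: 8


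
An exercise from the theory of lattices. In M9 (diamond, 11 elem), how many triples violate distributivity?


Distributive law: a ^ (b v c) = (a ^ b) v (a ^ c).
Check all 11^3 = 1331 ordered triples (a,b,c).
  e.g. a=a1, b=a2, c=a3: lhs=a1 != rhs=0
  e.g. a=a1, b=a2, c=a4: lhs=a1 != rhs=0
Total violating triples: 504


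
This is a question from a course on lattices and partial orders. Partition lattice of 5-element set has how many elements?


B(n) = number of set partitions of an n-element set.
B(n) satisfies the recurrence: B(n+1) = sum_k C(n,k)*B(k).
B(5) = 52


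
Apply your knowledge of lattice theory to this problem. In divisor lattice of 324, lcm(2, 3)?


Join=lcm.
gcd(2,3)=1
lcm=6


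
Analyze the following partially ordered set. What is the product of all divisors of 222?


Divisors of 222: [1, 2, 3, 6, 37, 74, 111, 222]
Product = n^(d(n)/2) = 222^(8/2)
Product = 2428912656


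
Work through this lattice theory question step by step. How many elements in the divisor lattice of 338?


Divisors of 338: [1, 2, 13, 26, 169, 338]
Count: 6


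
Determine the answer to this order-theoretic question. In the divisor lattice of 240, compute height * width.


Height = length of longest chain minus 1; width = size of largest antichain.
A maximum chain: 1 | 5 | 15 | 30 | 60 | 120 | 240  (height 6).
A maximum antichain: {4, 6, 10, 15}  (width 4).
Product = 6 * 4 = 24


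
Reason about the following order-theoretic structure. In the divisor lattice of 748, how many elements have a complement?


An element a is complemented if some b has a meet b = bottom, a join b = top.
a is complemented iff gcd(a, n/a)=1, i.e. a is a unitary divisor of 748.
Complemented elements: 1, 4, 11, 17, 44, 68, ... (2 more)
Count: 8


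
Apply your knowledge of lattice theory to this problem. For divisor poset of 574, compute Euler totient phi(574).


phi(n) = n * prod_{p|n} (1 - 1/p).
Prime divisors of 574: [2, 7, 41]
phi(574) = 574 * (1 - 1/2) * (1 - 1/7) * (1 - 1/41)
phi(574) = 240


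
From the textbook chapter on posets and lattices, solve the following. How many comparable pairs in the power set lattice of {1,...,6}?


A comparable pair {a,b} has a < b or b < a in the order.
Count unordered pairs where one element is strictly below the other.
Examples: {{},{1}}, {{},{2}}, {{},{3}}, {{},{4}}, ...
Total comparable pairs: 665


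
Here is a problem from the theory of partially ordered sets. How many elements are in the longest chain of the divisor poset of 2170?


A chain is a totally ordered subset; we count the number of elements in a maximum chain.
Compute, for each element x, the size of the longest chain ending at x:
  1: 1
  2: 2
  5: 2
  7: 2
  31: 2
  10: 3
  ...
A maximum chain: 1 < 2 < 10 < 70 < 2170
Number of elements in the longest chain: 5


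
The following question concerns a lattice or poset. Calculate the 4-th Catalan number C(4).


C(n) = C(2n, n) / (n+1).
C(8, 4) = 70
C(4) = 70 / 5 = 14


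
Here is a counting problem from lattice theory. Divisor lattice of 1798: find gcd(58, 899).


In a divisor lattice, meet = gcd (greatest common divisor).
By Euclidean algorithm or factoring: gcd(58,899) = 29


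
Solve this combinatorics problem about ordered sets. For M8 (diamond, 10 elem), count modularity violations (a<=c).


Modular law: if a <= c then a v (b ^ c) = (a v b) ^ c.
Check all triples (a,b,c) with a <= c among 10 elements.
This lattice is modular (diamonds M_m and their chain-products are modular).
Total violating triples: 0


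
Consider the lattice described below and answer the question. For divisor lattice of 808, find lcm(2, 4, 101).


In a divisor lattice, join = lcm (least common multiple).
Compute lcm iteratively: start with first element, then lcm(current, next).
Elements: [2, 4, 101]
lcm(2,4) = 4
lcm(4,101) = 404
Final lcm = 404


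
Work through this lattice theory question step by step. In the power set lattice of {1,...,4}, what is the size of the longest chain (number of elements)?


A chain is a totally ordered subset; we count the number of elements in a maximum chain.
Compute, for each element x, the size of the longest chain ending at x:
  {}: 1
  {1}: 2
  {2}: 2
  {3}: 2
  {4}: 2
  {1,2}: 3
  ...
A maximum chain: {} < {1} < {1,2} < {1,2,3} < {1,2,3,4}
Number of elements in the longest chain: 5


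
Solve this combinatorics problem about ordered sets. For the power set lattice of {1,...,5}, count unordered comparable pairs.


A comparable pair {a,b} has a < b or b < a in the order.
Count unordered pairs where one element is strictly below the other.
Examples: {{},{1}}, {{},{2}}, {{},{3}}, {{},{4}}, ...
Total comparable pairs: 211


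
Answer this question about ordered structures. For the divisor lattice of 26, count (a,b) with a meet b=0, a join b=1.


Complement pair (a,b): a meet b = bottom, a join b = top.
Here: gcd(a,b)=1 and lcm(a,b)=26, i.e. a*b=26 with a,b coprime.
Pairs found: (1,26), (2,13), (13,2), (26,1)
Total ordered pairs: 4


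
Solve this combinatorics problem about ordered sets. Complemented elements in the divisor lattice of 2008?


An element a is complemented if some b has a meet b = bottom, a join b = top.
a is complemented iff gcd(a, n/a)=1, i.e. a is a unitary divisor of 2008.
Complemented elements: 1, 8, 251, 2008
Count: 4


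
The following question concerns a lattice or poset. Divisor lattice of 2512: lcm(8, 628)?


Join=lcm.
gcd(8,628)=4
lcm=1256


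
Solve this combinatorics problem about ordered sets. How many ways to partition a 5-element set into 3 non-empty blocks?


S(n,k) = k*S(n-1,k) + S(n-1,k-1).
S(4,3) = 6, S(4,2) = 7
S(5,3) = 3*6 + 7 = 18 + 7
S(5,3) = 25


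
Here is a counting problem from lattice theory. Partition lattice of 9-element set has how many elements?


B(n) = number of set partitions of an n-element set.
B(n) satisfies the recurrence: B(n+1) = sum_k C(n,k)*B(k).
B(9) = 21147


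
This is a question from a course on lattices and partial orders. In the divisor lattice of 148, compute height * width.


Height = length of longest chain minus 1; width = size of largest antichain.
A maximum chain: 1 | 37 | 74 | 148  (height 3).
A maximum antichain: {2, 37}  (width 2).
Product = 3 * 2 = 6


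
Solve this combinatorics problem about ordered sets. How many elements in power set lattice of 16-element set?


Power set = 2^n.
2^16 = 65536


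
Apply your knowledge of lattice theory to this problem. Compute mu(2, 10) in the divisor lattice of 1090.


In a divisor lattice, mu(a,b) = mu(b/a) where mu is the classical Mobius function.
b/a = 10/2 = 5
Prime factorization of 5: primes [5]
5 is squarefree with 1 prime factor(s), so mu(5) = (-1)^1 = -1


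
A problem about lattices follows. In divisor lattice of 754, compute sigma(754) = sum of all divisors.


sigma(n) = sum of divisors.
Divisors of 754: [1, 2, 13, 26, 29, 58, 377, 754]
Sum = 1260


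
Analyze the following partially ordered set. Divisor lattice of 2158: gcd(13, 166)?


Meet=gcd.
gcd(13,166)=1


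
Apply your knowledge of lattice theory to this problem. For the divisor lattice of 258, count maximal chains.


A maximal chain goes from the minimum element to a maximal element via cover relations.
Counting all min-to-max paths in the cover graph.
Total maximal chains: 6


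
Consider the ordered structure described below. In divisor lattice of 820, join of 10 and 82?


In a divisor lattice, join = lcm (least common multiple).
gcd(10,82) = 2
lcm(10,82) = 10*82/gcd = 820/2 = 410


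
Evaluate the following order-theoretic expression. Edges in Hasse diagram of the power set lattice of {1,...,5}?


A cover relation a -< b holds when a < b with no c strictly between.
Cover relations:
  {} -< {1}
  {} -< {2}
  {} -< {3}
  {} -< {4}
  {} -< {5}
  {1} -< {1,2}
  {1} -< {1,3}
  {1} -< {1,4}
  ...72 more
Total: 80


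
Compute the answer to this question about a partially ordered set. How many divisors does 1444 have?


Divisors of 1444: [1, 2, 4, 19, 38, 76, 361, 722, 1444]
Count: 9


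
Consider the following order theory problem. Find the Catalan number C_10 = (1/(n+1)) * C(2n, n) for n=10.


C(n) = C(2n, n) / (n+1).
C(20, 10) = 184756
C(10) = 184756 / 11 = 16796


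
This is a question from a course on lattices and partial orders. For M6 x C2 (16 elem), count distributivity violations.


Distributive law: a ^ (b v c) = (a ^ b) v (a ^ c).
Check all 16^3 = 4096 ordered triples (a,b,c).
  e.g. a=(a1,0), b=(a2,0), c=(a3,0): lhs=(a1,0) != rhs=(0,0)
  e.g. a=(a1,0), b=(a2,0), c=(a3,1): lhs=(a1,0) != rhs=(0,0)
Total violating triples: 960


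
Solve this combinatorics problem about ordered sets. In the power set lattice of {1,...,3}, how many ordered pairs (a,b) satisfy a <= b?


The order relation is {(a,b) : a <= b}, reflexive so it includes (a,a).
Examples: ({},{}), ({},{1,2}), ({},{1,2,3}), ({},{1,3}), ({},{1}), ...
Total ordered pairs: 27


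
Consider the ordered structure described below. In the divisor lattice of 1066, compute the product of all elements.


Divisors of 1066: [1, 2, 13, 26, 41, 82, 533, 1066]
Product = n^(d(n)/2) = 1066^(8/2)
Product = 1291304958736


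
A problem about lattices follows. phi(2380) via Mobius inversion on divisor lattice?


phi(n) = n * prod_{p|n} (1 - 1/p).
Prime divisors of 2380: [2, 5, 7, 17]
phi(2380) = 2380 * (1 - 1/2) * (1 - 1/5) * (1 - 1/7) * (1 - 1/17)
phi(2380) = 768


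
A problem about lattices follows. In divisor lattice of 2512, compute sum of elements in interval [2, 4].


Interval [2,4] in divisors of 2512: [2, 4]
Sum = 6


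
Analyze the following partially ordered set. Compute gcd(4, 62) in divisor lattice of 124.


In a divisor lattice, meet = gcd (greatest common divisor).
By Euclidean algorithm or factoring: gcd(4,62) = 2


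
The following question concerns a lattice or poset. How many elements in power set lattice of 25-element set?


Power set = 2^n.
2^25 = 33554432


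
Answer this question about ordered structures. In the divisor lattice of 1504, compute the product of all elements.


Divisors of 1504: [1, 2, 4, 8, 16, 32, 47, 94, 188, 376, 752, 1504]
Product = n^(d(n)/2) = 1504^(12/2)
Product = 11574094328649220096


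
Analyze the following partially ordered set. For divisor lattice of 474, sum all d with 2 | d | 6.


Interval [2,6] in divisors of 474: [2, 6]
Sum = 8


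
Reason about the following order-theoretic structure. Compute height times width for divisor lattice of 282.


Height = length of longest chain minus 1; width = size of largest antichain.
A maximum chain: 1 | 47 | 141 | 282  (height 3).
A maximum antichain: {2, 3, 47}  (width 3).
Product = 3 * 3 = 9


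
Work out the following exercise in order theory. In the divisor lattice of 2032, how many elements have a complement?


An element a is complemented if some b has a meet b = bottom, a join b = top.
a is complemented iff gcd(a, n/a)=1, i.e. a is a unitary divisor of 2032.
Complemented elements: 1, 16, 127, 2032
Count: 4


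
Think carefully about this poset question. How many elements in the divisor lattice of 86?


Divisors of 86: [1, 2, 43, 86]
Count: 4


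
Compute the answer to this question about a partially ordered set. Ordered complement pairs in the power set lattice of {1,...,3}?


Complement pair (a,b): a meet b = bottom, a join b = top.
Here: A intersect B = {} and A union B = {1,...,3}.
Pairs found: ({},{1,2,3}), ({1},{2,3}), ({2},{1,3}), ({3},{1,2}), ... (4 more)
Total ordered pairs: 8


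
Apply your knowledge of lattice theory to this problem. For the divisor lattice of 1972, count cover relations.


A cover relation a -< b holds when a < b with no c strictly between.
Cover relations:
  1 -< 2
  1 -< 17
  1 -< 29
  2 -< 4
  2 -< 34
  2 -< 58
  4 -< 68
  4 -< 116
  ...12 more
Total: 20


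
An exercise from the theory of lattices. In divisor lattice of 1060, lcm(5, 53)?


Join=lcm.
gcd(5,53)=1
lcm=265


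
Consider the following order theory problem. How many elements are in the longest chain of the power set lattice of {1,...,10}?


A chain is a totally ordered subset; we count the number of elements in a maximum chain.
Compute, for each element x, the size of the longest chain ending at x:
  {}: 1
  {1}: 2
  {2}: 2
  {3}: 2
  {4}: 2
  {5}: 2
  ...
A maximum chain: {} < {1} < {1,2} < {1,2,3} < {1,2,3,4} < {1,2,3,4,5} < {1,2,3,4,5,6} < {1,2,3,4,5,6,7} < {1,2,3,4,5,6,7,8} < {1,2,3,4,5,6,7,8,9} < {1,2,3,4,5,6,7,8,9,10}
Number of elements in the longest chain: 11


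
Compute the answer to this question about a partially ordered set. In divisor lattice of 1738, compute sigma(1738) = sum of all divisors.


sigma(n) = sum of divisors.
Divisors of 1738: [1, 2, 11, 22, 79, 158, 869, 1738]
Sum = 2880


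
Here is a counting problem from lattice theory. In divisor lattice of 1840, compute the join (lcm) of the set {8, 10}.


In a divisor lattice, join = lcm (least common multiple).
Compute lcm iteratively: start with first element, then lcm(current, next).
Elements: [8, 10]
lcm(8,10) = 40
Final lcm = 40


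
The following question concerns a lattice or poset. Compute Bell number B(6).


B(n) = number of set partitions of an n-element set.
B(n) satisfies the recurrence: B(n+1) = sum_k C(n,k)*B(k).
B(6) = 203


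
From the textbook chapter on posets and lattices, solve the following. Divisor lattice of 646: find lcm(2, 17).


In a divisor lattice, join = lcm (least common multiple).
gcd(2,17) = 1
lcm(2,17) = 2*17/gcd = 34/1 = 34


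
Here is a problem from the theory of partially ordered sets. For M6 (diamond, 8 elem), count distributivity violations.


Distributive law: a ^ (b v c) = (a ^ b) v (a ^ c).
Check all 8^3 = 512 ordered triples (a,b,c).
  e.g. a=a1, b=a2, c=a3: lhs=a1 != rhs=0
  e.g. a=a1, b=a2, c=a4: lhs=a1 != rhs=0
Total violating triples: 120


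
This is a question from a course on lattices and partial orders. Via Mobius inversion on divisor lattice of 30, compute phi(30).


phi(n) = n * prod_{p|n} (1 - 1/p).
Prime divisors of 30: [2, 3, 5]
phi(30) = 30 * (1 - 1/2) * (1 - 1/3) * (1 - 1/5)
phi(30) = 8


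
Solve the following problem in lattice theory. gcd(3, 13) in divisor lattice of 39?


Meet=gcd.
gcd(3,13)=1


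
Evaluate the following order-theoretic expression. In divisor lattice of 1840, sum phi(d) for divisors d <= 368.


Divisors of 1840 up to 368: [1, 2, 4, 5, 8, 10, 16, 20, 23, 40, 46, 80, 92, 115, 184, 230, 368]
phi values: [1, 1, 2, 4, 4, 4, 8, 8, 22, 16, 22, 32, 44, 88, 88, 88, 176]
Sum = 608


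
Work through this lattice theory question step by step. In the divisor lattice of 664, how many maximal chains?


A maximal chain goes from the minimum element to a maximal element via cover relations.
Counting all min-to-max paths in the cover graph.
Total maximal chains: 4


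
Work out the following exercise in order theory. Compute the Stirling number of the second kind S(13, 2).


S(n,k) = k*S(n-1,k) + S(n-1,k-1).
S(12,2) = 2047, S(12,1) = 1
S(13,2) = 2*2047 + 1 = 4094 + 1
S(13,2) = 4095


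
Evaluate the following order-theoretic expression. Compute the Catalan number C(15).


C(n) = C(2n, n) / (n+1).
C(30, 15) = 155117520
C(15) = 155117520 / 16 = 9694845


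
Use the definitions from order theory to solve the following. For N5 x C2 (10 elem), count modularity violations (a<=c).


Modular law: if a <= c then a v (b ^ c) = (a v b) ^ c.
Check all triples (a,b,c) with a <= c among 10 elements.
  e.g. a=(a,0), b=(c,0), c=(b,0): lhs=(a,0) != rhs=(b,0)
  e.g. a=(a,0), b=(c,1), c=(b,0): lhs=(a,0) != rhs=(b,0)
Total violating triples: 6


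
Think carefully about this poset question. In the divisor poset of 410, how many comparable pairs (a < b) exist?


A comparable pair {a,b} has a < b or b < a in the order.
Count unordered pairs where one element is strictly below the other.
Examples: {1,2}, {1,5}, {1,10}, {1,41}, ...
Total comparable pairs: 19


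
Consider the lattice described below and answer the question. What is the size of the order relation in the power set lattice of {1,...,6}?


The order relation is {(a,b) : a <= b}, reflexive so it includes (a,a).
Examples: ({},{}), ({},{1,2}), ({},{1,2,3}), ({},{1,2,3,4}), ({},{1,2,3,4,5}), ...
Total ordered pairs: 729


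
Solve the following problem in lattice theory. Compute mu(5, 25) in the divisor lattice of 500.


In a divisor lattice, mu(a,b) = mu(b/a) where mu is the classical Mobius function.
b/a = 25/5 = 5
Prime factorization of 5: primes [5]
5 is squarefree with 1 prime factor(s), so mu(5) = (-1)^1 = -1


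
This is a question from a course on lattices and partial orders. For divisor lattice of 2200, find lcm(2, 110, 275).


In a divisor lattice, join = lcm (least common multiple).
Compute lcm iteratively: start with first element, then lcm(current, next).
Elements: [2, 110, 275]
lcm(2,110) = 110
lcm(110,275) = 550
Final lcm = 550


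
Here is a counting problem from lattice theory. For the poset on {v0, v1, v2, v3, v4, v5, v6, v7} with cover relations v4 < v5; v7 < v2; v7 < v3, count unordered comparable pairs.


A comparable pair {a,b} has a < b or b < a in the order.
Count unordered pairs where one element is strictly below the other.
Examples: {v2,v7}, {v3,v7}, {v4,v5}
Total comparable pairs: 3


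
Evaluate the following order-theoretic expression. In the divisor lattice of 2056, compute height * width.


Height = length of longest chain minus 1; width = size of largest antichain.
A maximum chain: 1 | 257 | 514 | 1028 | 2056  (height 4).
A maximum antichain: {2, 257}  (width 2).
Product = 4 * 2 = 8


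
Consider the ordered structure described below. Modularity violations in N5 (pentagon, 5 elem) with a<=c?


Modular law: if a <= c then a v (b ^ c) = (a v b) ^ c.
Check all triples (a,b,c) with a <= c among 5 elements.
  e.g. a=a, b=c, c=b: lhs=a != rhs=b
Total violating triples: 1


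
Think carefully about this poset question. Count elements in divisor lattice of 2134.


Divisors of 2134: [1, 2, 11, 22, 97, 194, 1067, 2134]
Count: 8


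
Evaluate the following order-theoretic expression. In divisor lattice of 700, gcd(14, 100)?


Meet=gcd.
gcd(14,100)=2


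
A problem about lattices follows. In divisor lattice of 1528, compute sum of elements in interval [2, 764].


Interval [2,764] in divisors of 1528: [2, 4, 382, 764]
Sum = 1152


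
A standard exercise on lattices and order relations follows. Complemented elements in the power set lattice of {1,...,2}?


An element a is complemented if some b has a meet b = bottom, a join b = top.
every subset A has complement S\A, so all elements are complemented.
Complemented elements: {}, {1}, {2}, {1,2}
Count: 4


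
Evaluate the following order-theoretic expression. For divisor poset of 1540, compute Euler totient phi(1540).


phi(n) = n * prod_{p|n} (1 - 1/p).
Prime divisors of 1540: [2, 5, 7, 11]
phi(1540) = 1540 * (1 - 1/2) * (1 - 1/5) * (1 - 1/7) * (1 - 1/11)
phi(1540) = 480


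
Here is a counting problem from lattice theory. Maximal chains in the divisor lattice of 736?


A maximal chain goes from the minimum element to a maximal element via cover relations.
Counting all min-to-max paths in the cover graph.
Total maximal chains: 6


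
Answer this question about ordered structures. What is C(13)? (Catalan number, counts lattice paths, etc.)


C(n) = C(2n, n) / (n+1).
C(26, 13) = 10400600
C(13) = 10400600 / 14 = 742900
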